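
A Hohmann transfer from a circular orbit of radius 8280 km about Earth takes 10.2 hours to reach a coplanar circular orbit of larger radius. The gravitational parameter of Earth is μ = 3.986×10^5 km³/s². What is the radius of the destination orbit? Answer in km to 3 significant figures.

r₂ = 67500 km

Transfer time t = 10.2 hours = 36720 s, and t = π√(a_t³/μ).
So a_t = (μ t²/π²)^(1/3) = (3.986×10^5 × (36720)² / π²)^(1/3) = 37904 km.
Since a_t = (r₁ + r₂)/2, r₂ = 2a_t − r₁ = 2×37904 − 8280 = 67528 km.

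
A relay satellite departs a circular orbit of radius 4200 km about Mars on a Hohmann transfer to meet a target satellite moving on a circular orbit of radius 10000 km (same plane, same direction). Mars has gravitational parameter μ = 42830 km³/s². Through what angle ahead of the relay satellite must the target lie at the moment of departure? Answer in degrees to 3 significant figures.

Semi-major axis of the transfer orbit: a_t = (4200 + 10000)/2 = 7100 km.
Transfer time t = π√(a_t³/μ) = 9081.6 s.
Target angular speed ω₂ = √(μ/r₂³) = 2.0695×10^-4 rad/s.
Angle swept by the target during transfer: ω₂·t = 1.879 rad = 107.7°.
Arrival is 180° from departure on the ellipse, so φ = 180° − 107.7° = 72.3°.

φ = 72.3°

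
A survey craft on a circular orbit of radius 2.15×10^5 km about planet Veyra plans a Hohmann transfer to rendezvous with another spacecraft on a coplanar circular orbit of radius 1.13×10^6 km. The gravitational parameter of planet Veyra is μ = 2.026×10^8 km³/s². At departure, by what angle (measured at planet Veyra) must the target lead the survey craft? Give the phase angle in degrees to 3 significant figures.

φ = 97.4°

Transfer-ellipse semi-major axis a_t = (r₁ + r₂)/2 = (2.150×10^5 + 1.130×10^6)/2 = 6.725×10^5 km.
Transfer time t = π√(a_t³/μ) = 1.2172186×10^5 s.
Target angular speed ω₂ = √(μ/r₂³) = 1.1849555×10^-5 rad/s.
Angle swept by the target during transfer: ω₂·t = 1.4423 rad = 82.64°.
The survey craft traverses 180° on the transfer ellipse, so the target must lead by 180° − 82.64° = 97.4°.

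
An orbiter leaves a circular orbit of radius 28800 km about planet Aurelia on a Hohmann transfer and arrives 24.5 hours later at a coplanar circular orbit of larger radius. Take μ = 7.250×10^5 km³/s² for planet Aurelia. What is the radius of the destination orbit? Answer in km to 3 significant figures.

Transfer time t = 24.5 hours = 88200 s, and t = π√(a_t³/μ).
So a_t = (μ t²/π²)^(1/3) = (7.250×10^5 × (88200)² / π²)^(1/3) = 82984 km.
Since a_t = (r₁ + r₂)/2, r₂ = 2a_t − r₁ = 2×82984 − 28800 = 1.37168×10^5 km.

r₂ = 1.37×10^5 km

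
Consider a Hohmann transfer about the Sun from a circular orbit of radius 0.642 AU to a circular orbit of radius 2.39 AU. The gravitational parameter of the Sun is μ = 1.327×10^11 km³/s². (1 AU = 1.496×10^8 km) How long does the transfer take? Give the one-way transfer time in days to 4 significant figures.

In km: r₁ = 0.642 × 1.496×10^8 = 9.60432×10^7 km; r₂ = 2.39 × 1.496×10^8 = 3.57544×10^8 km.
Transfer-ellipse semi-major axis a_t = (r₁ + r₂)/2 = (9.60432×10^7 + 3.57544×10^8)/2 = 2.267936×10^8 km.
Transfer time t = π√(a_t³/μ) = π√((2.267936×10^8)³ / 1.327×10^11) = 2.9455×10^7 s.
Converting: 2.9455×10^7 s ÷ 86400 s/day = 340.9 days.

t = 340.9 days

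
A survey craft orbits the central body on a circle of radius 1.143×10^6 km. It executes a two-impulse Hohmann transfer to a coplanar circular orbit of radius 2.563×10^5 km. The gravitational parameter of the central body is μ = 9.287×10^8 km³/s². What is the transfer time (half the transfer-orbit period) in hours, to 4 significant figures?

The Hohmann ellipse has a_t = (r₁ + r₂)/2 = 6.9965×10^5 km.
Half the transfer-orbit period gives t = π√(a_t³/μ) = 60330 s.
Converting: 60330 s ÷ 3600 s/hour = 16.76 hours.

t = 16.76 hours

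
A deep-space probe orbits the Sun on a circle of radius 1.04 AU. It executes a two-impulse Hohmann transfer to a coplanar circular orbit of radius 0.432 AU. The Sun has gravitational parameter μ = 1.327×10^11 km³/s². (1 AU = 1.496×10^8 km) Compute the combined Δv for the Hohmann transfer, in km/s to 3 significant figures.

Δv = 15.4 km/s

In km: r₁ = 1.04 × 1.496×10^8 = 1.55584×10^8 km; r₂ = 0.432 × 1.496×10^8 = 6.46272×10^7 km.
Transfer-ellipse semi-major axis a_t = (r₁ + r₂)/2 = (1.55584×10^8 + 6.46272×10^7)/2 = 1.101056×10^8 km.
At r₁ the circular-orbit speed is v₁ = √(μ/r₁) = 29.20 km/s.
On the transfer ellipse at r₁, v² = μ(2/r − 1/a) gives v_a = √[μ(2/r₁ − 1/a_t)] = 22.37 km/s.
First burn Δv₁ = |v_a − v₁| = 6.830 km/s.
At r₂, v₂ = √(μ/r₂) = 45.314 km/s.
Transfer-orbit speed at r₂: v_p = √[μ(2/r₂ − 1/a_t)] = 53.865 km/s.
Second burn Δv₂ = |v₂ − v_p| = 8.551 km/s.
Δv = Δv₁ + Δv₂ = 6.830 + 8.551 = 15.38 km/s.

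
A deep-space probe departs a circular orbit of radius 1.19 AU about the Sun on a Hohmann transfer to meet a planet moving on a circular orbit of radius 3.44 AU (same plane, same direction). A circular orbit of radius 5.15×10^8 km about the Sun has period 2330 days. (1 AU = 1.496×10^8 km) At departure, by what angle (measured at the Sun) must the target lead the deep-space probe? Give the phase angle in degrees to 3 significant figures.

From Kepler's third law T² = 4π²r³/μ at r = 5.15×10^8 km, T = 2330 days = 2330 × 86400 s = 2.01312×10^8 s: μ = 4π²r³/T² = 1.33058×10^11 km³/s².
In km: r₁ = 1.19 × 1.496×10^8 = 1.78024×10^8 km; r₂ = 3.44 × 1.496×10^8 = 5.14624×10^8 km.
The Hohmann ellipse has a_t = (r₁ + r₂)/2 = 3.46324×10^8 km.
The half-period of the transfer ellipse is t = π√(a_t³/μ) = 5.55076×10^7 s.
The target's mean motion on its circular orbit is ω₂ = √(μ/r₂³) = 3.12454×10^-8 rad/s.
Angle swept by the target during transfer: ω₂·t = 1.7344 rad = 99.37°.
Arrival is 180° from departure on the ellipse, so φ = 180° − 99.37° = 80.6°.

φ = 80.6°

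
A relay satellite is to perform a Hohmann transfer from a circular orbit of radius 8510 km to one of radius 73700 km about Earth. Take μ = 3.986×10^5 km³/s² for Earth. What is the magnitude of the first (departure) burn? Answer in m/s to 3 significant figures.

Semi-major axis of the transfer orbit: a_t = (8510 + 73700)/2 = 41105 km.
On the circular orbit at r = 8510 km, v_c = √(μ/r) = 6.844 km/s.
Transfer-orbit speed at the same r (vis-viva, a = a_t): v_t = √[μ(2/r − 1/a_t)] = 9.164 km/s.
Δv₁ = |v_t − v_c| = |9.164 − 6.844| = 2.320 km/s.

Δv₁ = 2320 m/s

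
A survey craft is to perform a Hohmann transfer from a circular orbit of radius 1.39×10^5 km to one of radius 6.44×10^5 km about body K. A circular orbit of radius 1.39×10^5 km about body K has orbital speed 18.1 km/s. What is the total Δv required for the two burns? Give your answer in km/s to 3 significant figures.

From the circular-orbit relation v² = μ/r at r = 1.39×10^5 km: μ = v²r = (18.1)² × 1.39×10^5 = 4.55378×10^7 km³/s².
Transfer-ellipse semi-major axis a_t = (r₁ + r₂)/2 = (1.390×10^5 + 6.440×10^5)/2 = 3.915×10^5 km.
At r₁ the circular-orbit speed is v₁ = √(μ/r₁) = 18.1000 km/s.
On the transfer ellipse at r₁, vis-viva gives v_p = √[μ(2/r₁ − 1/a_t)] = 23.2143 km/s.
First burn Δv₁ = |v_p − v₁| = 5.1143 km/s.
At r₂, v₂ = √(μ/r₂) = 8.40897 km/s.
Transfer-orbit speed at r₂: v_a = √[μ(2/r₂ − 1/a_t)] = 5.01054 km/s.
Second burn Δv₂ = |v₂ − v_a| = 3.3984 km/s.
Total Δv = Δv₁ + Δv₂ = 8.513 km/s.

Δv = 8.51 km/s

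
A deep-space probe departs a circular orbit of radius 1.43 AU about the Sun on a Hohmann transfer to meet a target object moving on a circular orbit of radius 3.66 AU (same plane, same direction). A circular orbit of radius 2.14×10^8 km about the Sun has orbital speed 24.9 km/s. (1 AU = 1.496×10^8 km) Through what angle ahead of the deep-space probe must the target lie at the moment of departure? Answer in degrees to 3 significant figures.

From the circular-orbit relation v² = μ/r at r = 2.14×10^8 km: μ = v²r = (24.9)² × 2.14×10^8 = 1.32682×10^11 km³/s².
In km: r₁ = 1.43 × 1.496×10^8 = 2.13928×10^8 km; r₂ = 3.66 × 1.496×10^8 = 5.47536×10^8 km.
Semi-major axis of the transfer orbit: a_t = (2.13928×10^8 + 5.47536×10^8)/2 = 3.80732×10^8 km.
The half-period of the transfer ellipse is t = π√(a_t³/μ) = 6.407×10^7 s.
Target angular speed ω₂ = √(μ/r₂³) = 2.843×10^-8 rad/s.
Angle swept by the target during transfer: ω₂·t = 1.822 rad = 104.4°.
Arrival is 180° from departure on the ellipse, so φ = 180° − 104.4° = 75.6°.

φ = 75.6°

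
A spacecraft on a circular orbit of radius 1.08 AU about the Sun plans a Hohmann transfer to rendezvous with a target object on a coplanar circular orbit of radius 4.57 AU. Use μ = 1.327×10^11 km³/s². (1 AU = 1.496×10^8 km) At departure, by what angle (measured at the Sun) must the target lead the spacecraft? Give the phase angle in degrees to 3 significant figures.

In km: r₁ = 1.08 × 1.496×10^8 = 1.61568×10^8 km; r₂ = 4.57 × 1.496×10^8 = 6.83672×10^8 km.
Transfer-ellipse semi-major axis a_t = (r₁ + r₂)/2 = (1.61568×10^8 + 6.83672×10^8)/2 = 4.2262×10^8 km.
The half-period of the transfer ellipse is t = π√(a_t³/μ) = 7.4927×10^7 s.
Target angular speed ω₂ = √(μ/r₂³) = 2.0378×10^-8 rad/s.
Angle swept by the target during transfer: ω₂·t = 1.5269 rad = 87.48°.
Arrival is 180° from departure on the ellipse, so φ = 180° − 87.48° = 92.5°.

φ = 92.5°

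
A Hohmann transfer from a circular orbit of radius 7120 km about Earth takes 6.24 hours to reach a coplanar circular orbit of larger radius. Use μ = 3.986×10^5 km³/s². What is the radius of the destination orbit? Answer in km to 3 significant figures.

r₂ = 47500 km

Transfer time t = 6.24 hours = 22464 s, and t = π√(a_t³/μ).
So a_t = (μ t²/π²)^(1/3) = (3.986×10^5 × (22464)² / π²)^(1/3) = 27315 km.
Since a_t = (r₁ + r₂)/2, r₂ = 2a_t − r₁ = 2×27315 − 7120 = 47510 km.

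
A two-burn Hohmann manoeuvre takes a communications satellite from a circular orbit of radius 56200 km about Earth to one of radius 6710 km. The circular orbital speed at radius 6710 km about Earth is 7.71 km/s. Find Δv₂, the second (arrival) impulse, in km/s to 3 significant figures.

Δv₂ = 2.60 km/s

From the circular-orbit relation v² = μ/r at r = 6710 km: μ = v²r = (7.71)² × 6710 = 3.98870×10^5 km³/s².
Semi-major axis of the transfer orbit: a_t = (56200 + 6710)/2 = 31455 km.
Circular speed at r = 6710 km: v_c = √(μ/r) = 7.7100 km/s.
Vis-viva on the transfer ellipse at r = 6710 km gives v_t = √[μ(2/r − 1/a_t)] = 10.306 km/s.
Δv₂ = |v_t − v_c| = |10.306 − 7.7100| = 2.596 km/s.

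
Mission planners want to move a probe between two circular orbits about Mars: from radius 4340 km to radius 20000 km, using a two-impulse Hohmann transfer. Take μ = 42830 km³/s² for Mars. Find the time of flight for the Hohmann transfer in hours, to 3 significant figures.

The Hohmann ellipse has a_t = (r₁ + r₂)/2 = 12170 km.
Transfer time t = π√(a_t³/μ) = π√((12170)³ / 42830) = 20380 s.
Converting: 20380 s ÷ 3600 s/hour = 5.66 hours.

t = 5.66 hours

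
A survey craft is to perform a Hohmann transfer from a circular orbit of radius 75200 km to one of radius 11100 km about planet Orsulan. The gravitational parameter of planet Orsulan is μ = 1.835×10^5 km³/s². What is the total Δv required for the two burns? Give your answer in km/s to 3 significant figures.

Transfer-ellipse semi-major axis a_t = (r₁ + r₂)/2 = (75200 + 11100)/2 = 43150 km.
At r₁ the circular-orbit speed is v₁ = √(μ/r₁) = 1.5621 km/s.
Transfer-orbit speed at r₁ (v² = μ(2/r − 1/a)): v_a = √[μ(2/r₁ − 1/a_t)] = 0.79228 km/s.
First burn Δv₁ = |v_a − v₁| = 0.76982 km/s.
Circular speed at r₂: v₂ = √(μ/r₂) = 4.0659 km/s.
Transfer-orbit speed at r₂: v_p = √[μ(2/r₂ − 1/a_t)] = 5.3675 km/s.
Second burn Δv₂ = |v₂ − v_p| = 1.3016 km/s.
Δv = Δv₁ + Δv₂ = 0.76982 + 1.3016 = 2.071 km/s.

Δv = 2.07 km/s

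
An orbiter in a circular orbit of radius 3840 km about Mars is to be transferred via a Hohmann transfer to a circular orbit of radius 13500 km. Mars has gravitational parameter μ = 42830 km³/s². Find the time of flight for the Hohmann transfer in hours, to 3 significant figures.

t = 3.40 hours

Transfer-ellipse semi-major axis a_t = (r₁ + r₂)/2 = (3840 + 13500)/2 = 8670 km.
By Kepler's third law the transfer-orbit period is T = 2π√(a_t³/μ), so t = T/2 = 12250 s.
Converting: 12250 s ÷ 3600 s/hour = 3.40 hours.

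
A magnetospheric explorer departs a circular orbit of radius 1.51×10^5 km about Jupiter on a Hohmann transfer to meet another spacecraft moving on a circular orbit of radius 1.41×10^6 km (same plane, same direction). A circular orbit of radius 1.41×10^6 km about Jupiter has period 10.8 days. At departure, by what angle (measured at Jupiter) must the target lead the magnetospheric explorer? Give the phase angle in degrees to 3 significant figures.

From Kepler's third law T² = 4π²r³/μ at r = 1.41×10^6 km, T = 10.8 days = 10.8 × 86400 s = 9.3312×10^5 s: μ = 4π²r³/T² = 1.27099×10^8 km³/s².
The Hohmann ellipse has a_t = (r₁ + r₂)/2 = 7.805×10^5 km.
The half-period of the transfer ellipse is t = π√(a_t³/μ) = 1.9215×10^5 s.
The target's mean motion on its circular orbit is ω₂ = √(μ/r₂³) = 6.7335×10^-6 rad/s.
Angle swept by the target during transfer: ω₂·t = 1.2938 rad = 74.13°.
The magnetospheric explorer traverses 180° on the transfer ellipse, so the target must lead by 180° − 74.13° = 106°.

φ = 106°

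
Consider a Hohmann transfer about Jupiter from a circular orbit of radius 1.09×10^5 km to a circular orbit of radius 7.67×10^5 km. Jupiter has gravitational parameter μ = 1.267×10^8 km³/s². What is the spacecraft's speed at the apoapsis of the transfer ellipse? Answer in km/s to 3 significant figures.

Transfer-ellipse semi-major axis a_t = (r₁ + r₂)/2 = (1.090×10^5 + 7.670×10^5)/2 = 4.380×10^5 km.
At apoapsis, r = 7.670×10^5 km.
From the vis-viva equation, v = √[μ(2/r − 1/a_t)] = 6.412 km/s.

v = 6.41 km/s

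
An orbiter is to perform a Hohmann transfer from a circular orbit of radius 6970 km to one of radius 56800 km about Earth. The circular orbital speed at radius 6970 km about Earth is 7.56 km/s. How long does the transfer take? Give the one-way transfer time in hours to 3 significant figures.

t = 7.87 hours

From the circular-orbit relation v² = μ/r at r = 6970 km: μ = v²r = (7.56)² × 6970 = 3.98361×10^5 km³/s².
The Hohmann ellipse has a_t = (r₁ + r₂)/2 = 31885 km.
Transfer time t = π√(a_t³/μ) = π√((31885)³ / 3.98361×10^5) = 28340 s.
Converting: 28340 s ÷ 3600 s/hour = 7.87 hours.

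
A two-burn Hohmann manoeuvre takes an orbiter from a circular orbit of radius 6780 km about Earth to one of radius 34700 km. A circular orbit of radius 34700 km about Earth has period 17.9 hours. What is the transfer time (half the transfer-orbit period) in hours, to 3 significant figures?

t = 4.14 hours

From Kepler's third law T² = 4π²r³/μ at r = 34700 km, T = 17.9 hours = 17.9 × 3600 s = 64440 s: μ = 4π²r³/T² = 3.97225×10^5 km³/s².
Transfer-ellipse semi-major axis a_t = (r₁ + r₂)/2 = (6780 + 34700)/2 = 20740 km.
By Kepler's third law the transfer-orbit period is T = 2π√(a_t³/μ), so t = T/2 = 14890 s.
Converting: 14890 s ÷ 3600 s/hour = 4.14 hours.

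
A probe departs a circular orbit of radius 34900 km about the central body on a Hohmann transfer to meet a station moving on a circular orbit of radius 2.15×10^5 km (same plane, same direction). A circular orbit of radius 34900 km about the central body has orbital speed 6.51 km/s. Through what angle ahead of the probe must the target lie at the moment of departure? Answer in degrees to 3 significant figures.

From the circular-orbit relation v² = μ/r at r = 34900 km: μ = v²r = (6.51)² × 34900 = 1.47907×10^6 km³/s².
Semi-major axis of the transfer orbit: a_t = (34900 + 2.150×10^5)/2 = 1.2495×10^5 km.
Transfer time t = π√(a_t³/μ) = 1.14093×10^5 s.
The target's mean motion on its circular orbit is ω₂ = √(μ/r₂³) = 1.21993×10^-5 rad/s.
Angle swept by the target during transfer: ω₂·t = 1.3919 rad = 79.75°.
Arrival is 180° from departure on the ellipse, so φ = 180° − 79.75° = 100°.

φ = 100°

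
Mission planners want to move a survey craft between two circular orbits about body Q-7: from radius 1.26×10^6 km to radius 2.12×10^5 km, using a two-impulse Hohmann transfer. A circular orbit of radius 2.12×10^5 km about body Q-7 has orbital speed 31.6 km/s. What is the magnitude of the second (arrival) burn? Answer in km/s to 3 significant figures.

From the circular-orbit relation v² = μ/r at r = 2.12×10^5 km: μ = v²r = (31.6)² × 2.12×10^5 = 2.11695×10^8 km³/s².
Transfer-ellipse semi-major axis a_t = (r₁ + r₂)/2 = (1.260×10^6 + 2.120×10^5)/2 = 7.360×10^5 km.
Circular speed at r = 2.120×10^5 km: v_c = √(μ/r) = 31.600 km/s.
Transfer-orbit speed at the same r (vis-viva, a = a_t): v_t = √[μ(2/r − 1/a_t)] = 41.346 km/s.
Δv₂ = |v_t − v_c| = |41.346 − 31.600| = 9.746 km/s.

Δv₂ = 9.75 km/s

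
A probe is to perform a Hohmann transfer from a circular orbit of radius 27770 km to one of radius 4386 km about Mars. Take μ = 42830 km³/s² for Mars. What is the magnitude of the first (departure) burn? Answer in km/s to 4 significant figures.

Semi-major axis of the transfer orbit: a_t = (27770 + 4386)/2 = 16078 km.
On the circular orbit at r = 27770 km, v_c = √(μ/r) = 1.2419 km/s.
Transfer-orbit speed at the same r (vis-viva, a = a_t): v_t = √[μ(2/r − 1/a_t)] = 0.64864 km/s.
Δv₁ = |v_t − v_c| = |0.64864 − 1.2419| = 0.5933 km/s.

Δv₁ = 0.5933 km/s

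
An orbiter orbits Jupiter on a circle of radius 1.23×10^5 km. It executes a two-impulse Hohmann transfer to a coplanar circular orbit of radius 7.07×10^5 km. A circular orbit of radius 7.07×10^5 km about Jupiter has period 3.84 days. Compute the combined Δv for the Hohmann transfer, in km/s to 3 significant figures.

From Kepler's third law T² = 4π²r³/μ at r = 7.07×10^5 km, T = 3.84 days = 3.84 × 86400 s = 3.31776×10^5 s: μ = 4π²r³/T² = 1.26744×10^8 km³/s².
Transfer-ellipse semi-major axis a_t = (r₁ + r₂)/2 = (1.230×10^5 + 7.070×10^5)/2 = 4.150×10^5 km.
Circular speed at r₁: v₁ = √(μ/r₁) = √(1.26744×10^8/1.230×10^5) = 32.100 km/s.
On the transfer ellipse at r₁, v² = μ(2/r − 1/a) gives v_p = √[μ(2/r₁ − 1/a_t)] = 41.898 km/s.
First burn Δv₁ = |v_p − v₁| = 9.798 km/s.
At r₂, v₂ = √(μ/r₂) = 13.389 km/s.
Transfer-orbit speed at r₂: v_a = √[μ(2/r₂ − 1/a_t)] = 7.2892 km/s.
Second burn Δv₂ = |v₂ − v_a| = 6.100 km/s.
Δv = Δv₁ + Δv₂ = 9.798 + 6.100 = 15.90 km/s.

Δv = 15.9 km/s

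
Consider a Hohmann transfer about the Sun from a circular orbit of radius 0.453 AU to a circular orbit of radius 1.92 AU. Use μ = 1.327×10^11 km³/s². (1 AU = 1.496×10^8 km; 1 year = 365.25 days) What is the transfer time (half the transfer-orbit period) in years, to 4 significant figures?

t = 0.6463 years

In km: r₁ = 0.453 × 1.496×10^8 = 6.77688×10^7 km; r₂ = 1.92 × 1.496×10^8 = 2.87232×10^8 km.
Transfer-ellipse semi-major axis a_t = (r₁ + r₂)/2 = (6.77688×10^7 + 2.87232×10^8)/2 = 1.775004×10^8 km.
Half the transfer-orbit period gives t = π√(a_t³/μ) = 2.0395×10^7 s.
Converting: 2.0395×10^7 s ÷ 3.15576×10^7 s/year (365.25 × 86400) = 0.6463 years.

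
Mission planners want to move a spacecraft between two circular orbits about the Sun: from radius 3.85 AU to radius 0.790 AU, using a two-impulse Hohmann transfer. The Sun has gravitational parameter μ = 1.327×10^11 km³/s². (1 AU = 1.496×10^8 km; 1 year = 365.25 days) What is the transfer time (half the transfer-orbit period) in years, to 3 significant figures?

In km: r₁ = 3.85 × 1.496×10^8 = 5.7596×10^8 km; r₂ = 0.790 × 1.496×10^8 = 1.18184×10^8 km.
Transfer-ellipse semi-major axis a_t = (r₁ + r₂)/2 = (5.7596×10^8 + 1.18184×10^8)/2 = 3.47072×10^8 km.
By Kepler's third law the transfer-orbit period is T = 2π√(a_t³/μ), so t = T/2 = 5.576×10^7 s.
Converting: 5.576×10^7 s ÷ 3.15576×10^7 s/year (365.25 × 86400) = 1.77 years.

t = 1.77 years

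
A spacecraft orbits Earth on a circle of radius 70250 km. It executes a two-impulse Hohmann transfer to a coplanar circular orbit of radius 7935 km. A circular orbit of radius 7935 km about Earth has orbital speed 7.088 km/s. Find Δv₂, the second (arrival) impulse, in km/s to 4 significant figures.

From the circular-orbit relation v² = μ/r at r = 7935 km: μ = v²r = (7.088)² × 7935 = 3.98652×10^5 km³/s².
The Hohmann ellipse has a_t = (r₁ + r₂)/2 = 39092.5 km.
Circular speed at r = 7935 km: v_c = √(μ/r) = 7.088 km/s.
Vis-viva on the transfer ellipse at r = 7935 km gives v_t = √[μ(2/r − 1/a_t)] = 9.502 km/s.
Δv₂ = |v_t − v_c| = |9.502 − 7.088| = 2.414 km/s.

Δv₂ = 2.414 km/s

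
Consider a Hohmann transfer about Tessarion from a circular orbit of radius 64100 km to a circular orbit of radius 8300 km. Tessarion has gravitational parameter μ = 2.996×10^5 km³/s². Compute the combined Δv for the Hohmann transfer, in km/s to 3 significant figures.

The Hohmann ellipse has a_t = (r₁ + r₂)/2 = 36200 km.
At r₁ the circular-orbit speed is v₁ = √(μ/r₁) = 2.1619313 km/s.
Transfer-orbit speed at r₁ (v² = μ(2/r − 1/a)): v_a = √[μ(2/r₁ − 1/a_t)] = 1.0352057 km/s.
First burn Δv₁ = |v_a − v₁| = 1.12673 km/s.
Circular speed at r₂: v₂ = √(μ/r₂) = 6.00803 km/s.
Transfer-orbit speed at r₂: v_p = √[μ(2/r₂ − 1/a_t)] = 7.99478 km/s.
Second burn Δv₂ = |v₂ − v_p| = 1.98675 km/s.
Total Δv = Δv₁ + Δv₂ = 3.113 km/s.

Δv = 3.11 km/s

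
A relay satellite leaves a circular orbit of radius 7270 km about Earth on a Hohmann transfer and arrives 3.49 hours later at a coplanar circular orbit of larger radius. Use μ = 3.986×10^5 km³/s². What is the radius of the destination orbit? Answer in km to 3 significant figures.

r₂ = 29800 km

Transfer time t = 3.49 hours = 12564 s, and t = π√(a_t³/μ).
So a_t = (μ t²/π²)^(1/3) = (3.986×10^5 × (12564)² / π²)^(1/3) = 18542 km.
Since a_t = (r₁ + r₂)/2, r₂ = 2a_t − r₁ = 2×18542 − 7270 = 29814 km.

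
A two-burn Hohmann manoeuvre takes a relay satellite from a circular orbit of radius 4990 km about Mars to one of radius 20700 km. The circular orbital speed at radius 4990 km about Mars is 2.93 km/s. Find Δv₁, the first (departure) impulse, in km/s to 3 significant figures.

From the circular-orbit relation v² = μ/r at r = 4990 km: μ = v²r = (2.93)² × 4990 = 42838.7 km³/s².
Semi-major axis of the transfer orbit: a_t = (4990 + 20700)/2 = 12845 km.
Circular speed at r = 4990 km: v_c = √(μ/r) = 2.9300 km/s.
Transfer-orbit speed at the same r (vis-viva, a = a_t): v_t = √[μ(2/r − 1/a_t)] = 3.7195 km/s.
Δv₁ = |v_t − v_c| = |3.7195 − 2.9300| = 0.7895 km/s.

Δv₁ = 0.790 km/s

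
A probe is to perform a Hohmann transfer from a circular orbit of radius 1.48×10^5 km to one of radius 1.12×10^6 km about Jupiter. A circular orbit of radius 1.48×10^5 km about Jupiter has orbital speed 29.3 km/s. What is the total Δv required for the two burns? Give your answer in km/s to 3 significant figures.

Δv = 15.1 km/s

From the circular-orbit relation v² = μ/r at r = 1.48×10^5 km: μ = v²r = (29.3)² × 1.48×10^5 = 1.27057×10^8 km³/s².
The Hohmann ellipse has a_t = (r₁ + r₂)/2 = 6.340×10^5 km.
At r₁ the circular-orbit speed is v₁ = √(μ/r₁) = 29.300 km/s.
Transfer-orbit speed at r₁ (vis-viva): v_p = √[μ(2/r₁ − 1/a_t)] = 38.943 km/s.
First burn Δv₁ = |v_p − v₁| = 9.643 km/s.
Circular speed at r₂: v₂ = √(μ/r₂) = 10.651 km/s.
Transfer-orbit speed at r₂: v_a = √[μ(2/r₂ − 1/a_t)] = 5.1461 km/s.
Second burn Δv₂ = |v₂ − v_a| = 5.505 km/s.
Total Δv = Δv₁ + Δv₂ = 15.15 km/s.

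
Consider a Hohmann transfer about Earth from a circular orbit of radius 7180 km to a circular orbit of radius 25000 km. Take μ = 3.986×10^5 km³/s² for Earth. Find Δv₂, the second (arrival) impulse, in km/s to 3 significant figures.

Δv₂ = 1.33 km/s

Transfer-ellipse semi-major axis a_t = (r₁ + r₂)/2 = (7180 + 25000)/2 = 16090 km.
Circular speed at r = 25000 km: v_c = √(μ/r) = 3.993 km/s.
Transfer-orbit speed at the same r (vis-viva, a = a_t): v_t = √[μ(2/r − 1/a_t)] = 2.667 km/s.
Δv₂ = |v_t − v_c| = |2.667 − 3.993| = 1.326 km/s.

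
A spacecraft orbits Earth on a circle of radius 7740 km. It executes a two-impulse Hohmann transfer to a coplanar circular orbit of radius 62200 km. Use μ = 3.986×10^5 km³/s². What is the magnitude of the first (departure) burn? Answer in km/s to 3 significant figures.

Δv₁ = 2.39 km/s

Transfer-ellipse semi-major axis a_t = (r₁ + r₂)/2 = (7740 + 62200)/2 = 34970 km.
On the circular orbit at r = 7740 km, v_c = √(μ/r) = 7.1763 km/s.
Vis-viva on the transfer ellipse at r = 7740 km gives v_t = √[μ(2/r − 1/a_t)] = 9.5707 km/s.
Δv₁ = |v_t − v_c| = |9.5707 − 7.1763| = 2.394 km/s.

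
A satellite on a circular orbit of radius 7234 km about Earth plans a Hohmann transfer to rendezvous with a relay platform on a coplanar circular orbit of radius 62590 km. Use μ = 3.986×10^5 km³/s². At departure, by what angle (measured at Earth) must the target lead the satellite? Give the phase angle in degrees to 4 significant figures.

Semi-major axis of the transfer orbit: a_t = (7234 + 62590)/2 = 34912 km.
The half-period of the transfer ellipse is t = π√(a_t³/μ) = 32459.6 s.
The target's mean motion on its circular orbit is ω₂ = √(μ/r₂³) = 4.03191×10^-5 rad/s.
Angle swept by the target during transfer: ω₂·t = 1.30874 rad = 74.99°.
Arrival is 180° from departure on the ellipse, so φ = 180° − 74.99° = 105.0°.

φ = 105.0°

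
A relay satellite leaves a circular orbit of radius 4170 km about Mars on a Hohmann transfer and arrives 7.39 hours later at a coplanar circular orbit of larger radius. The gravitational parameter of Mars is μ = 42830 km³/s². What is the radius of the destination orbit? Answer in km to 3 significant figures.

Transfer time t = 7.39 hours = 26604 s, and t = π√(a_t³/μ).
So a_t = (μ t²/π²)^(1/3) = (42830 × (26604)² / π²)^(1/3) = 14536 km.
Since a_t = (r₁ + r₂)/2, r₂ = 2a_t − r₁ = 2×14536 − 4170 = 24902 km.

r₂ = 24900 km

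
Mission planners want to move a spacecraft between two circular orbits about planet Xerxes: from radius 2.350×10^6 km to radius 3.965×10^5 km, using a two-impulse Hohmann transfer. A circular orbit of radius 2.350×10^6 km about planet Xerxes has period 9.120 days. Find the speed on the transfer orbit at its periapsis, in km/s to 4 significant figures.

v = 59.68 km/s

From Kepler's third law T² = 4π²r³/μ at r = 2.350×10^6 km, T = 9.120 days = 9.120 × 86400 s = 7.87968×10^5 s: μ = 4π²r³/T² = 8.25175×10^8 km³/s².
The Hohmann ellipse has a_t = (r₁ + r₂)/2 = 1.37325×10^6 km.
The periapsis of the transfer ellipse is at r = 3.965×10^5 km.
Vis-viva: v = √[μ(2/r − 1/a_t)] = √[8.25175×10^8 × (2/3.965×10^5 − 1/1.37325×10^6)] = 59.68 km/s.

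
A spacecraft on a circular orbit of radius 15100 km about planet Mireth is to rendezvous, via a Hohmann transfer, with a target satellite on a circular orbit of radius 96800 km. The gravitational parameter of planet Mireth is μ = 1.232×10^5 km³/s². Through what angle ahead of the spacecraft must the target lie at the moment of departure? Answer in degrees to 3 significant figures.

Transfer-ellipse semi-major axis a_t = (r₁ + r₂)/2 = (15100 + 96800)/2 = 55950 km.
The half-period of the transfer ellipse is t = π√(a_t³/μ) = 1.185×10^5 s.
The target's mean motion on its circular orbit is ω₂ = √(μ/r₂³) = 1.165×10^-5 rad/s.
Angle swept by the target during transfer: ω₂·t = 1.3805 rad = 79.10°.
Arrival is 180° from departure on the ellipse, so φ = 180° − 79.10° = 101°.

φ = 101°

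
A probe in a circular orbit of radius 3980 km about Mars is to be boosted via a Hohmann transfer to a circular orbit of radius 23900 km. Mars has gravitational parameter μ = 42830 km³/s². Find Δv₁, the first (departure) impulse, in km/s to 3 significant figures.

The Hohmann ellipse has a_t = (r₁ + r₂)/2 = 13940 km.
Circular speed at r = 3980 km: v_c = √(μ/r) = 3.280 km/s.
Vis-viva on the transfer ellipse at r = 3980 km gives v_t = √[μ(2/r − 1/a_t)] = 4.295 km/s.
Δv₁ = |v_t − v_c| = |4.295 − 3.280| = 1.015 km/s.

Δv₁ = 1.01 km/s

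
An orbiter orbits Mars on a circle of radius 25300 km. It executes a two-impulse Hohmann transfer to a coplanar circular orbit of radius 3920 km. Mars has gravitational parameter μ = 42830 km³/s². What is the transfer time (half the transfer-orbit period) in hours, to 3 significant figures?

t = 7.45 hours

Transfer-ellipse semi-major axis a_t = (r₁ + r₂)/2 = (25300 + 3920)/2 = 14610 km.
Transfer time t = π√(a_t³/μ) = π√((14610)³ / 42830) = 26810 s.
Converting: 26810 s ÷ 3600 s/hour = 7.45 hours.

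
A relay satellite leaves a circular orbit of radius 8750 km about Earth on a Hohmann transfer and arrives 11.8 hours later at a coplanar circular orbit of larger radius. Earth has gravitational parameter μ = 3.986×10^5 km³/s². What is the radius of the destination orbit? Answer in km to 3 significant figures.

r₂ = 74800 km

Transfer time t = 11.8 hours = 42480 s, and t = π√(a_t³/μ).
So a_t = (μ t²/π²)^(1/3) = (3.986×10^5 × (42480)² / π²)^(1/3) = 41770 km.
Since a_t = (r₁ + r₂)/2, r₂ = 2a_t − r₁ = 2×41770 − 8750 = 74790 km.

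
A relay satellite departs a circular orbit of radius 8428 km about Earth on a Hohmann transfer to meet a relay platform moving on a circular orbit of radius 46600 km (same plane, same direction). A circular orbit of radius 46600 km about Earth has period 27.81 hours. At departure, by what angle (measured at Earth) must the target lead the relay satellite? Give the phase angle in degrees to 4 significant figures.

From Kepler's third law T² = 4π²r³/μ at r = 46600 km, T = 27.81 hours = 27.81 × 3600 s = 1.00116×10^5 s: μ = 4π²r³/T² = 3.98575×10^5 km³/s².
Transfer-ellipse semi-major axis a_t = (r₁ + r₂)/2 = (8428 + 46600)/2 = 27514 km.
Transfer time t = π√(a_t³/μ) = 22710 s.
Target angular speed ω₂ = √(μ/r₂³) = 6.276×10^-5 rad/s.
Angle swept by the target during transfer: ω₂·t = 1.4253 rad = 81.66°.
Arrival is 180° from departure on the ellipse, so φ = 180° − 81.66° = 98.34°.

φ = 98.34°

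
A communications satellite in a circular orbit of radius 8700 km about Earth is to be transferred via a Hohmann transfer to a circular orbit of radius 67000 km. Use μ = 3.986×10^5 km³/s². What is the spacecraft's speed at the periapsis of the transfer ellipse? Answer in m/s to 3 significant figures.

Transfer-ellipse semi-major axis a_t = (r₁ + r₂)/2 = (8700 + 67000)/2 = 37850 km.
The periapsis of the transfer ellipse is at r = 8700 km.
From the vis-viva equation, v = √[μ(2/r − 1/a_t)] = 9.006 km/s.

v = 9010 m/s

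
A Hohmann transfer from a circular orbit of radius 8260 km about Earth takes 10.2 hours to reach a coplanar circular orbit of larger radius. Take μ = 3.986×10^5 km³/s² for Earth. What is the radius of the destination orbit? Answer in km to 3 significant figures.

Transfer time t = 10.2 hours = 36720 s, and t = π√(a_t³/μ).
So a_t = (μ t²/π²)^(1/3) = (3.986×10^5 × (36720)² / π²)^(1/3) = 37904 km.
Since a_t = (r₁ + r₂)/2, r₂ = 2a_t − r₁ = 2×37904 − 8260 = 67548 km.

r₂ = 67500 km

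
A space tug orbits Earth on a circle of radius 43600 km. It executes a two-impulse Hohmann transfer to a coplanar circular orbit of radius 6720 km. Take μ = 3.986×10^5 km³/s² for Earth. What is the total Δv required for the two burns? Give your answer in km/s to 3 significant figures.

Δv = 3.90 km/s

Semi-major axis of the transfer orbit: a_t = (43600 + 6720)/2 = 25160 km.
At r₁ the circular-orbit speed is v₁ = √(μ/r₁) = 3.024 km/s.
Transfer-orbit speed at r₁ (vis-viva equation): v_a = √[μ(2/r₁ − 1/a_t)] = 1.563 km/s.
First burn Δv₁ = |v_a − v₁| = 1.461 km/s.
At r₂, v₂ = √(μ/r₂) = 7.70165 km/s.
Transfer-orbit speed at r₂: v_p = √[μ(2/r₂ − 1/a_t)] = 10.1385 km/s.
Second burn Δv₂ = |v₂ − v_p| = 2.437 km/s.
Total Δv = Δv₁ + Δv₂ = 3.898 km/s.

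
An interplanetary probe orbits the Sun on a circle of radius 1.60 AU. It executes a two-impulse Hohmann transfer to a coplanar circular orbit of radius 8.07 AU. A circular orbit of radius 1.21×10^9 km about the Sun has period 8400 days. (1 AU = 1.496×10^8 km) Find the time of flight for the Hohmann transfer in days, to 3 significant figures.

From Kepler's third law T² = 4π²r³/μ at r = 1.21×10^9 km, T = 8400 days = 8400 × 86400 s = 7.2576×10^8 s: μ = 4π²r³/T² = 1.32779×10^11 km³/s².
In km: r₁ = 1.60 × 1.496×10^8 = 2.3936×10^8 km; r₂ = 8.07 × 1.496×10^8 = 1.207272×10^9 km.
Semi-major axis of the transfer orbit: a_t = (2.3936×10^8 + 1.207272×10^9)/2 = 7.23316×10^8 km.
By Kepler's third law the transfer-orbit period is T = 2π√(a_t³/μ), so t = T/2 = 1.677×10^8 s.
Converting: 1.677×10^8 s ÷ 86400 s/day = 1940 days.

t = 1940 days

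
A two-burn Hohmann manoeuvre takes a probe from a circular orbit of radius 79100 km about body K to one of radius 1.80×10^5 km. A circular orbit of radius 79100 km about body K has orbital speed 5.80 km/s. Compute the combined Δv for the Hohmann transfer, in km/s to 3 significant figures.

From the circular-orbit relation v² = μ/r at r = 79100 km: μ = v²r = (5.80)² × 79100 = 2.66092×10^6 km³/s².
Transfer-ellipse semi-major axis a_t = (r₁ + r₂)/2 = (79100 + 1.800×10^5)/2 = 1.2955×10^5 km.
At r₁ the circular-orbit speed is v₁ = √(μ/r₁) = 5.8000 km/s.
Transfer-orbit speed at r₁ (vis-viva equation): v_p = √[μ(2/r₁ − 1/a_t)] = 6.8367 km/s.
First burn Δv₁ = |v_p − v₁| = 1.0367 km/s.
At r₂, v₂ = √(μ/r₂) = 3.844855 km/s.
Transfer-orbit speed at r₂: v_a = √[μ(2/r₂ − 1/a_t)] = 3.004343 km/s.
Second burn Δv₂ = |v₂ − v_a| = 0.84051 km/s.
Δv = Δv₁ + Δv₂ = 1.0367 + 0.84051 = 1.877 km/s.

Δv = 1.88 km/s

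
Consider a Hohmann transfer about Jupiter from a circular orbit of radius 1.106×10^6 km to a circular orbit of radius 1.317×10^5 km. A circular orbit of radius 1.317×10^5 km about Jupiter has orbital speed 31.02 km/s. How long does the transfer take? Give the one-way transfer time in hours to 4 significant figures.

From the circular-orbit relation v² = μ/r at r = 1.317×10^5 km: μ = v²r = (31.02)² × 1.317×10^5 = 1.26727×10^8 km³/s².
The Hohmann ellipse has a_t = (r₁ + r₂)/2 = 6.1885×10^5 km.
Half the transfer-orbit period gives t = π√(a_t³/μ) = 1.3586×10^5 s.
Converting: 1.3586×10^5 s ÷ 3600 s/hour = 37.74 hours.

t = 37.74 hours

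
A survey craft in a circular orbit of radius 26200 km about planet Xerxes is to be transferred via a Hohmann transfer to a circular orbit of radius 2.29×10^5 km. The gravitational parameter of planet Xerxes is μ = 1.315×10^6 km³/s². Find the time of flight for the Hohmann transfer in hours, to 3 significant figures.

t = 34.7 hours

Transfer-ellipse semi-major axis a_t = (r₁ + r₂)/2 = (26200 + 2.290×10^5)/2 = 1.276×10^5 km.
Transfer time t = π√(a_t³/μ) = π√((1.276×10^5)³ / 1.315×10^6) = 1.249×10^5 s.
Converting: 1.249×10^5 s ÷ 3600 s/hour = 34.7 hours.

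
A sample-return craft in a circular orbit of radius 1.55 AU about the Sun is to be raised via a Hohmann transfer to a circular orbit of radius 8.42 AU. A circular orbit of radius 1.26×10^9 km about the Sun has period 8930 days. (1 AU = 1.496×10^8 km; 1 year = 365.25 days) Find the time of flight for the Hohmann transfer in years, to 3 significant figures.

t = 5.57 years

From Kepler's third law T² = 4π²r³/μ at r = 1.26×10^9 km, T = 8930 days = 8930 × 86400 s = 7.71552×10^8 s: μ = 4π²r³/T² = 1.32660×10^11 km³/s².
In km: r₁ = 1.55 × 1.496×10^8 = 2.3188×10^8 km; r₂ = 8.42 × 1.496×10^8 = 1.259632×10^9 km.
The Hohmann ellipse has a_t = (r₁ + r₂)/2 = 7.45756×10^8 km.
Transfer time t = π√(a_t³/μ) = π√((7.45756×10^8)³ / 1.32660×10^11) = 1.757×10^8 s.
Converting: 1.757×10^8 s ÷ 3.15576×10^7 s/year (365.25 × 86400) = 5.57 years.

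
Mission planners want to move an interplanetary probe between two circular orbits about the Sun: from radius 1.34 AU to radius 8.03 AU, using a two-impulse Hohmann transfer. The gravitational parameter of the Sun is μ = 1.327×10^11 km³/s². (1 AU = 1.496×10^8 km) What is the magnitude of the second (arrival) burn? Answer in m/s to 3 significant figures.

Δv₂ = 4890 m/s

In km: r₁ = 1.34 × 1.496×10^8 = 2.00464×10^8 km; r₂ = 8.03 × 1.496×10^8 = 1.201288×10^9 km.
Semi-major axis of the transfer orbit: a_t = (2.00464×10^8 + 1.201288×10^9)/2 = 7.00876×10^8 km.
Circular speed at r = 1.201288×10^9 km: v_c = √(μ/r) = 10.51 km/s.
Vis-viva on the transfer ellipse at r = 1.201288×10^9 km gives v_t = √[μ(2/r − 1/a_t)] = 5.621 km/s.
Δv₂ = |v_t − v_c| = |5.621 − 10.51| = 4.889 km/s.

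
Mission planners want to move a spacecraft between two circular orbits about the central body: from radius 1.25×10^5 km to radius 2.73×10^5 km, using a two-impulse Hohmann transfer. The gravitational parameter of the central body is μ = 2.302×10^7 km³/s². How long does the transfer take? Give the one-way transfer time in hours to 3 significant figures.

t = 16.1 hours

Semi-major axis of the transfer orbit: a_t = (1.250×10^5 + 2.730×10^5)/2 = 1.990×10^5 km.
Transfer time t = π√(a_t³/μ) = π√((1.990×10^5)³ / 2.302×10^7) = 58130 s.
Converting: 58130 s ÷ 3600 s/hour = 16.1 hours.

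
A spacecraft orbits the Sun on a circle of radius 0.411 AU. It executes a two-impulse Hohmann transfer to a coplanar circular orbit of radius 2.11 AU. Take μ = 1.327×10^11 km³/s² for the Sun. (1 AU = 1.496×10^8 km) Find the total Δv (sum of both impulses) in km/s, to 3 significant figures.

Δv = 22.4 km/s

In km: r₁ = 0.411 × 1.496×10^8 = 6.14856×10^7 km; r₂ = 2.11 × 1.496×10^8 = 3.15656×10^8 km.
The Hohmann ellipse has a_t = (r₁ + r₂)/2 = 1.885708×10^8 km.
Circular speed at r₁: v₁ = √(μ/r₁) = √(1.327×10^11/6.14856×10^7) = 46.46 km/s.
Transfer-orbit speed at r₁ (vis-viva equation): v_p = √[μ(2/r₁ − 1/a_t)] = 60.11 km/s.
First burn Δv₁ = |v_p − v₁| = 13.65 km/s.
Circular speed at r₂: v₂ = √(μ/r₂) = 20.504 km/s.
Transfer-orbit speed at r₂: v_a = √[μ(2/r₂ − 1/a_t)] = 11.708 km/s.
Second burn Δv₂ = |v₂ − v_a| = 8.796 km/s.
Total Δv = Δv₁ + Δv₂ = 22.45 km/s.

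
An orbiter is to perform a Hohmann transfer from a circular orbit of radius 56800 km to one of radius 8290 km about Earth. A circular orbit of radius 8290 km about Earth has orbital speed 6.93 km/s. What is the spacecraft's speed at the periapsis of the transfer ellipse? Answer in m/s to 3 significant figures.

v = 9160 m/s

From the circular-orbit relation v² = μ/r at r = 8290 km: μ = v²r = (6.93)² × 8290 = 3.98126×10^5 km³/s².
The Hohmann ellipse has a_t = (r₁ + r₂)/2 = 32545 km.
The periapsis of the transfer ellipse is at r = 8290 km.
Vis-viva: v = √[μ(2/r − 1/a_t)] = √[3.98126×10^5 × (2/8290 − 1/32545)] = 9.155 km/s.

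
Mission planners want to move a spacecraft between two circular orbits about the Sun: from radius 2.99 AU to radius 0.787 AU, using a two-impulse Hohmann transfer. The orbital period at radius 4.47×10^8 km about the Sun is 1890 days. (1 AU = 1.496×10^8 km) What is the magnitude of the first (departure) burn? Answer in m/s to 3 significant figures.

Δv₁ = 6090 m/s

From Kepler's third law T² = 4π²r³/μ at r = 4.47×10^8 km, T = 1890 days = 1890 × 86400 s = 1.63296×10^8 s: μ = 4π²r³/T² = 1.32230×10^11 km³/s².
In km: r₁ = 2.99 × 1.496×10^8 = 4.47304×10^8 km; r₂ = 0.787 × 1.496×10^8 = 1.177352×10^8 km.
Semi-major axis of the transfer orbit: a_t = (4.47304×10^8 + 1.177352×10^8)/2 = 2.825196×10^8 km.
On the circular orbit at r = 4.47304×10^8 km, v_c = √(μ/r) = 17.193 km/s.
Vis-viva on the transfer ellipse at r = 4.47304×10^8 km gives v_t = √[μ(2/r − 1/a_t)] = 11.099 km/s.
Δv₁ = |v_t − v_c| = |11.099 − 17.193| = 6.094 km/s.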